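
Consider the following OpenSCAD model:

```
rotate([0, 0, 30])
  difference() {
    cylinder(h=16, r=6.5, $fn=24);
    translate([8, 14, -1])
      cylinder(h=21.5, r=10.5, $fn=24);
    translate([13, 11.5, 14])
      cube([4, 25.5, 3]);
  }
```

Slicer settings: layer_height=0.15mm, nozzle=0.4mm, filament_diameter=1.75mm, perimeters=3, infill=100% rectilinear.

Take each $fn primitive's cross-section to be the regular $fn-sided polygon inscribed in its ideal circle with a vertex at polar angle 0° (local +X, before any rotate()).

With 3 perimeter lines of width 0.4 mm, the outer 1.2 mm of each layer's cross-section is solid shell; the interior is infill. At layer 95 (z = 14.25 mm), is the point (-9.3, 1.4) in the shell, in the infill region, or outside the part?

outside

At z = 14.25 mm: the cylinder: section is a regular 24-gon, circumradius r=6.5; the r=10.5 cylinder at (8, 14) contributes a regular 24-gon of circumradius 10.5; the cube at (13, 11.5) (footprint 4×25.5) is included at this height; Taking the first minus the rest: starting from the r=6.5 cylinder, the r=10.5 cylinder at (8, 14) partially overlaps it — only the 2.54 mm² overlap (of its 342.42 mm²) is removed, clipping the outline; the 4×25.5 cube at (13, 11.5) misses the remaining region (no effect) — 1 connected region; (whole slice rotated 30° about Z — lengths, areas and connectivity unchanged). Overall, the cross-section is a single solid region. Undo the 30° rotation: the query point maps to (-7.354, 5.862) in the un-rotated model frame. The nearest boundary edge runs (-5.63, 3.25)→(-4.60, 4.60); distance from the point to it = 2.96 mm. The point is not inside any of the regions above, so it lies outside the cross-section (2.96 mm from the nearest boundary).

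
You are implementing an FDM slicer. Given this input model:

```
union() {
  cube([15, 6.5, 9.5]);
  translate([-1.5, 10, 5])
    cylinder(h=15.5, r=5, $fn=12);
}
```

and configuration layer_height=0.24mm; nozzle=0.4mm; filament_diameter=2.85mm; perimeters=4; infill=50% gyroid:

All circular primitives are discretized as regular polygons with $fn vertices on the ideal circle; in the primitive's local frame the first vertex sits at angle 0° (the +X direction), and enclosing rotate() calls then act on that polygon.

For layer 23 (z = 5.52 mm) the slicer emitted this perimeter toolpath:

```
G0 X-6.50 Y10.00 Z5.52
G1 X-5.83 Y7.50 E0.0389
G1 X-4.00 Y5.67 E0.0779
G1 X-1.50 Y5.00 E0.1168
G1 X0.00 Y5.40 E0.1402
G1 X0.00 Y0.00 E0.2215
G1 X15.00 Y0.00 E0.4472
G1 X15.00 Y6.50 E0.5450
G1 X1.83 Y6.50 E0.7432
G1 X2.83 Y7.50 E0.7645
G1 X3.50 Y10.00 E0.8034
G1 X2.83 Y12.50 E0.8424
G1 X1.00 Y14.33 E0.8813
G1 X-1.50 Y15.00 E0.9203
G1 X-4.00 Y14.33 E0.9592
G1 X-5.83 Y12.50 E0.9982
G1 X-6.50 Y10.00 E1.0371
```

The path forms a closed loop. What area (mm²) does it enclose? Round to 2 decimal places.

Apply the shoelace formula to the sequence of (X, Y) vertices; enclosed area = 171.19 mm².

171.19 mm²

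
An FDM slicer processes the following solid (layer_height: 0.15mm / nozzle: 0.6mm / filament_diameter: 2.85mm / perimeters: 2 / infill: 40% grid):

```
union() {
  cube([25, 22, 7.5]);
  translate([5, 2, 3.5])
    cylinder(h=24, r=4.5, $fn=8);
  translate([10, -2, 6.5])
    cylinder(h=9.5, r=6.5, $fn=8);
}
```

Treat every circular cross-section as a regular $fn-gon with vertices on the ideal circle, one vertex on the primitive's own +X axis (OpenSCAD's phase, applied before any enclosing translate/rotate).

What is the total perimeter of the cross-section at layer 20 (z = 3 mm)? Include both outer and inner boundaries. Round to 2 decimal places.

At z = 3 mm: the 25×22 cube contributes its full rectangle (perimeter 94.00 mm); the cylinder at (5, 2) does not reach this height (z outside [3.5, 27.5]); the cylinder at (10, -2) is not intersected at this z (z outside [6.5, 16]); Merging all regions: only the 25×22 cube is present, so the union is just that shape — boundary = 94.00 mm. Overall, the cross-section is a single solid region. Total boundary length (outer) = 94.00 mm.

94.00 mm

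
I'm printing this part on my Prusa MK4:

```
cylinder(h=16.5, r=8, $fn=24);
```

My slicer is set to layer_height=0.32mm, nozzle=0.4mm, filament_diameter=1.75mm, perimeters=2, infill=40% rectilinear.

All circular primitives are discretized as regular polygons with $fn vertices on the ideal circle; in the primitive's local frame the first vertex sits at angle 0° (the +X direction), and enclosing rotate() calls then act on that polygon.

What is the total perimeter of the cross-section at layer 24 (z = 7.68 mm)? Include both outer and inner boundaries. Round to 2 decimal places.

50.12 mm

At z = 7.68 mm: the cylinder: section is a regular 24-gon, circumradius r=8 (perimeter = 2·24·8.000·sin(180°/24) = 50.12 mm). Overall, the cross-section is a single solid region. Total boundary length (outer) = 50.12 mm.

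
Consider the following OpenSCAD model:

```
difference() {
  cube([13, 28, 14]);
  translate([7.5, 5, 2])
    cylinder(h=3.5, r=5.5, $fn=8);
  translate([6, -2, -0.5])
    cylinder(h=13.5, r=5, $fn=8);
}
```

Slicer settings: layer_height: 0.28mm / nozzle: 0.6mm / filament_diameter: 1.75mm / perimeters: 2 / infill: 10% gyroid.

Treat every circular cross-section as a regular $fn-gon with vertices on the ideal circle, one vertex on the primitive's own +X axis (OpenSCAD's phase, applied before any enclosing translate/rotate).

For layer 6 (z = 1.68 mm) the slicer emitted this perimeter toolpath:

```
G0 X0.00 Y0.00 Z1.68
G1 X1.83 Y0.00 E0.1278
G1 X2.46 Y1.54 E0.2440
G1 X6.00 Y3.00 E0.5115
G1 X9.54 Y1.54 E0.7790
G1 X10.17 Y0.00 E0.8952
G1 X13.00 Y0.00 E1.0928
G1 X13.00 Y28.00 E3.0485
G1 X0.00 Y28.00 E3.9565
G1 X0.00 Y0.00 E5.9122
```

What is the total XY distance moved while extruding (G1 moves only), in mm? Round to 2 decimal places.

84.65 mm

Sum the Euclidean lengths of each G1 segment: total = 84.65 mm.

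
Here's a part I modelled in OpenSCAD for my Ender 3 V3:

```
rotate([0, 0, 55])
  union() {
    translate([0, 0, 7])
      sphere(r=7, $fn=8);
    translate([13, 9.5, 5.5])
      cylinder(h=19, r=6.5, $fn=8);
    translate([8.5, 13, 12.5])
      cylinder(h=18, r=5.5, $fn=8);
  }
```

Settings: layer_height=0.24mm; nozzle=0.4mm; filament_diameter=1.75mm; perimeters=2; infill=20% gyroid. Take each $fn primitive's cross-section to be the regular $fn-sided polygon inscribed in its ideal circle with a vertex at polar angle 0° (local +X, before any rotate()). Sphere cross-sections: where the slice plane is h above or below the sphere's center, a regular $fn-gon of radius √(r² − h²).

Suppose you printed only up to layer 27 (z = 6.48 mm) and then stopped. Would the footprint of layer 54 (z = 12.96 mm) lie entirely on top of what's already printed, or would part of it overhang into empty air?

part overhangs

Compare the two slices. At z = 6.48: the r=7 sphere slices to a regular 8-gon of circumradius 6.981 (√(r²−h²) with h=0.52 from center) (area = (8/2)·6.981²·sin(360°/8) = 137.83 mm²); the r=6.5 cylinder at (13, 9.5) contributes a regular 8-gon of circumradius 6.5 (area = (8/2)·6.500²·sin(360°/8) = 119.50 mm²); the cylinder at (8.5, 13) is not intersected at this z (z outside [12.5, 30.5]); Combining (union): the 2 present regions are separate (no shared area or edge), so areas and boundary lengths simply add and each stays a separate island — area = 257.33 mm²; (whole slice rotated 55° about Z — lengths, areas and connectivity unchanged). At z = 12.96: the r=7 sphere contributes a regular 8-gon of circumradius √(7²−5.96²) = 3.671 (area = (8/2)·3.671²·sin(360°/8) = 38.12 mm²); the r=6.5 cylinder at (13, 9.5) contributes a regular 8-gon of circumradius 6.5 (area = (8/2)·6.500²·sin(360°/8) = 119.50 mm²); the r=5.5 cylinder at (8.5, 13) contributes a regular 8-gon of circumradius 5.5 (area = (8/2)·5.500²·sin(360°/8) = 85.56 mm²); Merging all regions: the regions partially overlap — summed areas 243.18 mm² minus the doubly-counted overlap 39.49 mm² gives 203.69 mm² — area = 203.69 mm²; (whole slice rotated 55° about Z — lengths, areas and connectivity unchanged). Checking containment: at z = 12.96 the cross-section extends beyond the z = 6.48 cross-section by about 46.07 mm².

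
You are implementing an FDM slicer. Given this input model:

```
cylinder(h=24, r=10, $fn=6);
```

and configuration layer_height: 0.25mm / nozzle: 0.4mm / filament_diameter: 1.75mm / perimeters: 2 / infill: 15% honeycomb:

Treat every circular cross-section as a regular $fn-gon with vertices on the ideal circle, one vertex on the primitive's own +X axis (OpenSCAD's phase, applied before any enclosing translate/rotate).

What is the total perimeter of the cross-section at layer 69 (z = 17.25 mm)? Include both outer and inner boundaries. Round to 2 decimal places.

60.00 mm

At z = 17.25 mm: the cylinder: section is a regular 6-gon, circumradius r=10 (perimeter = 2·6·10.000·sin(180°/6) = 60.00 mm). Overall, the cross-section is a single solid region. Total boundary length (outer) = 60.00 mm.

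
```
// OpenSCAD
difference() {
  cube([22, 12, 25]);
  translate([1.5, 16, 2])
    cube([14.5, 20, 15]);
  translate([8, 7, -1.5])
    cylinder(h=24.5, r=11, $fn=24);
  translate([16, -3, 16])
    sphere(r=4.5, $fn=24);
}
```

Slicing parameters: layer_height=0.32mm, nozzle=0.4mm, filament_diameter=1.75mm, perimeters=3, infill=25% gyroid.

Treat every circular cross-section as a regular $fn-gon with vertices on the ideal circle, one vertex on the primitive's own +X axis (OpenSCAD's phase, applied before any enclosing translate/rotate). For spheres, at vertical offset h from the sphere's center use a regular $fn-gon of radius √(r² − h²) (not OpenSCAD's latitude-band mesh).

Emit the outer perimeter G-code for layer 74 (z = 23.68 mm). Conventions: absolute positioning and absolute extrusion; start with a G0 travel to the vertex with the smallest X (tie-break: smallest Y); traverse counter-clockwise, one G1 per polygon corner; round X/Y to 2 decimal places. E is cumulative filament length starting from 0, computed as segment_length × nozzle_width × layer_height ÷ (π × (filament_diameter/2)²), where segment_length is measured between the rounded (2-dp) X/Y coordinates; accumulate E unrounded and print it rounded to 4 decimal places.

G0 X0.00 Y0.00 Z23.68
G1 X22.00 Y0.00 E1.1708
G1 X22.00 Y12.00 E1.8094
G1 X0.00 Y12.00 E2.9801
G1 X0.00 Y0.00 E3.6187

At z = 23.68 mm: the cube is present — its section is the full 22×12 rectangle; the cube at (1.5, 16) does not reach this height (z outside [2, 17]); the cylinder at (8, 7) is absent (z outside [-1.5, 23]); the sphere at (16, -3) is absent (|z−center|=7.680 > r=4.5); Subtracting the remaining from the first: none of the subtracted shapes is present at this height, so the 22×12 cube is unchanged — 1 connected region. The outline is a single polygon with 4 vertices. Extrusion per mm of travel: 0.4 × 0.32 / (π × 0.875²) = 0.053216. Accumulating E over each segment gives final E = 3.6187.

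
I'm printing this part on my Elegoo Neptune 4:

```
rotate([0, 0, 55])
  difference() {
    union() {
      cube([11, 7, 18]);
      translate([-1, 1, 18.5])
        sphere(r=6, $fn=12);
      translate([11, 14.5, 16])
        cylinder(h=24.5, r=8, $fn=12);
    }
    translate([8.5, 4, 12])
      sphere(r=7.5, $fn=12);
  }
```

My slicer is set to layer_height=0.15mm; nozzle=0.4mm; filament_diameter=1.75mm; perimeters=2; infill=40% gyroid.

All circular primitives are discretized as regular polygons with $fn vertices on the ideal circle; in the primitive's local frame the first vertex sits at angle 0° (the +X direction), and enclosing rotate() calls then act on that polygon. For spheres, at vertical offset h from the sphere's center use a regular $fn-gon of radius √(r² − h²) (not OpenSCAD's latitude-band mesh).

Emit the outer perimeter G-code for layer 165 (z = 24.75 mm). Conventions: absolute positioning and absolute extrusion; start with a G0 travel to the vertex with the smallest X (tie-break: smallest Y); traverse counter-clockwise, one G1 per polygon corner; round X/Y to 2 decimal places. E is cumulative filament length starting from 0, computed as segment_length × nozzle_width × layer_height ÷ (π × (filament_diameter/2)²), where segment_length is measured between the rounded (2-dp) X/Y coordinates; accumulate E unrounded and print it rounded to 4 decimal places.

At z = 24.75 mm: the cube does not reach this height (z outside [0, 18]); the sphere at (-1, 1) is absent (|z−center|=6.250 > r=6); the r=8 cylinder at (11, 14.5) gives a regular 12-gon of circumradius 8 (constant along its height); Combining (union): only the r=8 cylinder at (11, 14.5) is present, so the union is just that shape — 1 connected region; the sphere at (8.5, 4) is absent (|z−center|=12.750 > r=7.5); Taking the first minus the rest: none of the subtracted shapes is present at this height, so that combined region is unchanged — 1 connected region; (whole slice rotated 55° about Z — lengths, areas and connectivity unchanged). The outline is a single polygon with 12 vertices. Extrusion per mm of travel: 0.4 × 0.15 / (π × 0.875²) = 0.024945. Accumulating E over each segment gives final E = 1.2396.

G0 X-13.54 Y18.02 Z24.75
G1 X-12.82 Y13.95 E0.1031
G1 X-10.16 Y10.77 E0.2065
G1 X-6.27 Y9.36 E0.3097
G1 X-2.19 Y10.08 E0.4131
G1 X0.98 Y12.74 E0.5163
G1 X2.40 Y16.63 E0.6196
G1 X1.68 Y20.71 E0.7230
G1 X-0.98 Y23.88 E0.8262
G1 X-4.87 Y25.30 E0.9295
G1 X-8.95 Y24.58 E1.0328
G1 X-12.12 Y21.92 E1.1361
G1 X-13.54 Y18.02 E1.2396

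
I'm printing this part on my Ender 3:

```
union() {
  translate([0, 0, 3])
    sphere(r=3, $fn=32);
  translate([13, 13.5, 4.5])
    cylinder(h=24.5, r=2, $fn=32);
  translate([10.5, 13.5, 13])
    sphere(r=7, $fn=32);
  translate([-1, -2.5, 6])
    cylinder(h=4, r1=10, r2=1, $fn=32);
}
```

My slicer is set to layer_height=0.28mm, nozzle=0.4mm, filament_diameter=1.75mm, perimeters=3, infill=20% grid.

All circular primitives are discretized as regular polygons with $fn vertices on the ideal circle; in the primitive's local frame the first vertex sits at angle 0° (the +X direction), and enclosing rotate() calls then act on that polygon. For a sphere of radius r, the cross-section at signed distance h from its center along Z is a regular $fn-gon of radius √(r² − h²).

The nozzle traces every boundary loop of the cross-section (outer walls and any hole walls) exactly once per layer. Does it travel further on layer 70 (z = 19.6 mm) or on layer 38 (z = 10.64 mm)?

Layer 70 (z = 19.6): the sphere does not reach this height (|z−center|=16.600 > r=3); the r=2 cylinder at (13, 13.5) contributes a regular 32-gon of circumradius 2 (perimeter = 2·32·2.000·sin(180°/32) = 12.55 mm); the sphere at (10.5, 13.5): section is a regular 32-gon, circumradius = √(r²−h²) = √(7²−6.6²) = 2.332 (perimeter = 2·32·2.332·sin(180°/32) = 14.63 mm); the cone at (-1, -2.5) is not intersected at this z (z outside [6, 10]); Combining (union): the regions partially overlap (shared area 4.46 mm²), so the edge portions inside another operand are dropped and the merged outline is re-measured after clipping — boundary = 18.97 mm. So its perimeter = 18.97 mm. Layer 38 (z = 10.64): the sphere does not reach this height (|z−center|=7.640 > r=3); the r=2 cylinder at (13, 13.5) gives a regular 32-gon of circumradius 2 (constant along its height) (perimeter = 2·32·2.000·sin(180°/32) = 12.55 mm); the r=7 sphere at (10.5, 13.5) slices to a regular 32-gon of circumradius 6.590 (√(r²−h²) with h=2.36 from center) (perimeter = 2·32·6.590·sin(180°/32) = 41.34 mm); the cone at (-1, -2.5) is not intersected at this z (z outside [6, 10]); Combining (union): the r=2 cylinder at (13, 13.5) lies entirely inside the r=7 sphere at (10.5, 13.5), so the union is just the r=7 sphere at (10.5, 13.5) — boundary = 41.34 mm. So its perimeter = 41.34 mm. Layer 38 is larger (41.34 vs 18.97 mm).

layer 38 (z = 10.64 mm)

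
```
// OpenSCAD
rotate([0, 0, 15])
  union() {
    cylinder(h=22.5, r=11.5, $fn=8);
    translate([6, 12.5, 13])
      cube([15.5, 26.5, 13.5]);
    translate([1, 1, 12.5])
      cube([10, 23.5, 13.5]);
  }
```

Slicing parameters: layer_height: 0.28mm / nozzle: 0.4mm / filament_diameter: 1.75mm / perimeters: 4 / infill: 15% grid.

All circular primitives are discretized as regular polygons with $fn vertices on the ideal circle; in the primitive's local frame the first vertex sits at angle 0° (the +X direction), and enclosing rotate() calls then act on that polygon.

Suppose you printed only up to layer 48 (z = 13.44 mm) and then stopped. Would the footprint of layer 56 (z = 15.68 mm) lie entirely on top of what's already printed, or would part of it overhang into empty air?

entirely on top

Compare the two slices. At z = 13.44: the r=11.5 cylinder contributes a regular 8-gon of circumradius 11.5 (area = (8/2)·11.500²·sin(360°/8) = 374.06 mm²); the 15.5×26.5 cube at (6, 12.5) contributes its full rectangle (area 410.75 mm²); the cube at (1, 1) is present — its section is the full 10×23.5 rectangle (area 235.00 mm²); Merging all regions: the regions partially overlap — summed areas 1019.81 mm² minus the doubly-counted overlap 131.92 mm² gives 887.89 mm² — area = 887.89 mm²; (whole slice rotated 15° about Z — lengths, areas and connectivity unchanged). At z = 15.68: the r=11.5 cylinder contributes a regular 8-gon of circumradius 11.5 (area = (8/2)·11.500²·sin(360°/8) = 374.06 mm²); the cube at (6, 12.5) is present — its section is the full 15.5×26.5 rectangle (area 410.75 mm²); the cube at (1, 1) (footprint 10×23.5) is included at this height (area 235.00 mm²); Taking the union: the regions partially overlap — summed areas 1019.81 mm² minus the doubly-counted overlap 131.92 mm² gives 887.89 mm² — area = 887.89 mm²; (rotated 15° about Z; rotation is an isometry so areas/perimeters/island counts are preserved). Checking containment: the cross-section at z = 15.68 is a subset of the cross-section at z = 13.44.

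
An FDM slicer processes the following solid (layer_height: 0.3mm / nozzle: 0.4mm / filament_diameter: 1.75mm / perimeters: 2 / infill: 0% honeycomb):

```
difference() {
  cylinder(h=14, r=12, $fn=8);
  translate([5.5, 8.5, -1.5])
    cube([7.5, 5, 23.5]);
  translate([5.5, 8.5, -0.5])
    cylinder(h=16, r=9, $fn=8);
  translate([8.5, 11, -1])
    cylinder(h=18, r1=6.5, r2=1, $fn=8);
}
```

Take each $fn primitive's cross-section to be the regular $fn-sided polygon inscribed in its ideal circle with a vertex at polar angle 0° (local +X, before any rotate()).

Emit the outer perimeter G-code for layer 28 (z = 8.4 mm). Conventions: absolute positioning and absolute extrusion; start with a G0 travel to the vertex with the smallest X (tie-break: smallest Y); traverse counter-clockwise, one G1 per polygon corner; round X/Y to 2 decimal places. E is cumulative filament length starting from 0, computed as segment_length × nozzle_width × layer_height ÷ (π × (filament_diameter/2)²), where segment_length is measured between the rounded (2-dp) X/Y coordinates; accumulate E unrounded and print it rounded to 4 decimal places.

G0 X-12.00 Y0.00 Z8.40
G1 X-8.49 Y-8.49 E0.4583
G1 X0.00 Y-12.00 E0.9167
G1 X8.49 Y-8.49 E1.3750
G1 X12.00 Y0.00 E1.8334
G1 X11.22 Y1.87 E1.9344
G1 X5.50 Y-0.50 E2.2433
G1 X-0.86 Y2.14 E2.5869
G1 X-3.50 Y8.50 E2.9304
G1 X-2.47 Y10.97 E3.0640
G1 X-8.49 Y8.49 E3.3888
G1 X-12.00 Y0.00 E3.8471

At z = 8.4 mm: the r=12 cylinder contributes a regular 8-gon of circumradius 12; the cube at (5.5, 8.5) is present — its section is the full 7.5×5 rectangle; the r=9 cylinder at (5.5, 8.5) contributes a regular 8-gon of circumradius 9; the cone at (8.5, 11): at t=0.522 of its height the radius interpolates to r₁+(r₂−r₁)t = 3.628, giving a regular 8-gon of that circumradius; Subtracting the remaining from the first: starting from the r=12 cylinder, the 7.5×5 cube at (5.5, 8.5) partially overlaps it — only the 1.80 mm² overlap (of its 37.50 mm²) is removed, clipping the outline; the r=9 cylinder at (5.5, 8.5) partially overlaps it — only the 114.56 mm² overlap (of its 229.10 mm²) is removed, clipping the outline; the cone at (8.5, 11) misses the remaining region (no effect) — 1 connected region. The outline is a single polygon with 11 vertices. Extrusion per mm of travel: 0.4 × 0.3 / (π × 0.875²) = 0.049890. Accumulating E over each segment gives final E = 3.8471.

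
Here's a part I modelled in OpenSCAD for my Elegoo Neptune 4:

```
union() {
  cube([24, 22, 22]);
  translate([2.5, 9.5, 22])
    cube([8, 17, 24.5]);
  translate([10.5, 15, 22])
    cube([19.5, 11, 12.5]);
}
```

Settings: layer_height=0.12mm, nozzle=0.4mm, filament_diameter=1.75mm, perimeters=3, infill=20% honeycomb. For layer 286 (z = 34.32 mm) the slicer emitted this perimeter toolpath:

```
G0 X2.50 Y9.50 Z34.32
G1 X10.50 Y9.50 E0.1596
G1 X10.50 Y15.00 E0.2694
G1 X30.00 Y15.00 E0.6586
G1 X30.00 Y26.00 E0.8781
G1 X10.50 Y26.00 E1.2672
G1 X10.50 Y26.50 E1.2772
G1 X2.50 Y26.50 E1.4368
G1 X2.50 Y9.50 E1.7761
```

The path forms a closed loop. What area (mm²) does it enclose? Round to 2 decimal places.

Apply the shoelace formula to the sequence of (X, Y) vertices; enclosed area = 350.50 mm².

350.50 mm²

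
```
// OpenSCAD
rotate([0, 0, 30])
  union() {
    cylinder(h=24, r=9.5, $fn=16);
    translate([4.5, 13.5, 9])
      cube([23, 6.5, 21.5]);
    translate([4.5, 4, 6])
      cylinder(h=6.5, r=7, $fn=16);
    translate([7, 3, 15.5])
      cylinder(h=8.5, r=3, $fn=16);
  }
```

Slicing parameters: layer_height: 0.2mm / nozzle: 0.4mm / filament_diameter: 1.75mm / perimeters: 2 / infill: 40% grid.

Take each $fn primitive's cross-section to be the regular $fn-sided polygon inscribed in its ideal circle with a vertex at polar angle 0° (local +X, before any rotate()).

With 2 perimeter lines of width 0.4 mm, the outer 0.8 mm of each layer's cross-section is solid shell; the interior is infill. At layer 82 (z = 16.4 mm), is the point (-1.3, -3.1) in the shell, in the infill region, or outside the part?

infill

At z = 16.4 mm: the r=9.5 cylinder gives a regular 16-gon of circumradius 9.5 (constant along its height); the 23×6.5 cube at (4.5, 13.5) contributes its full rectangle; the cylinder at (4.5, 4) is absent (z outside [6, 12.5]); the cylinder at (7, 3): section is a regular 16-gon, circumradius r=3; Combining (union): the regions partially overlap (shared area 22.93 mm²), so overlapping operands fuse into one piece — 2 connected regions; (whole slice rotated 30° about Z — lengths, areas and connectivity unchanged). Overall, the cross-section has 2 separate islands. Undo the 30° rotation: the query point maps to (-2.676, -2.035) in the un-rotated model frame. The nearest boundary edge runs (-6.72, -6.72)→(-8.78, -3.64); distance from the point to it = 5.96 mm. (Shell/infill is judged within the island containing the point — the largest one.) The point is inside the cross-section and 5.96 mm from the nearest boundary — more than the 0.8 mm shell width (2 × 0.4), so it's in the infill interior.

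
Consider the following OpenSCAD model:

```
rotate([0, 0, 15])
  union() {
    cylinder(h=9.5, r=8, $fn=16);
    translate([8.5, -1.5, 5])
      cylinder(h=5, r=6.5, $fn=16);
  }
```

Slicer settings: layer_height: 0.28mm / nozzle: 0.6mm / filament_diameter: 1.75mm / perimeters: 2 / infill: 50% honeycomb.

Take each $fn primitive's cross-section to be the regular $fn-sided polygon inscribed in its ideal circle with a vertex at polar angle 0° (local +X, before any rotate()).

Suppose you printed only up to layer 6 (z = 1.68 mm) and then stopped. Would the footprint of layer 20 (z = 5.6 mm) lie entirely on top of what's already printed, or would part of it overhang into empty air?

Compare the two slices. At z = 1.68: the cylinder: section is a regular 16-gon, circumradius r=8 (area = (16/2)·8.000²·sin(360°/16) = 195.93 mm²); the cylinder at (8.5, -1.5) is absent (z outside [5, 10]); Merging all regions: only the r=8 cylinder is present, so the union is just that shape — area = 195.93 mm²; (rotated 15° about Z; rotation is an isometry so areas/perimeters/island counts are preserved). At z = 5.6: the cylinder: section is a regular 16-gon, circumradius r=8 (area = (16/2)·8.000²·sin(360°/16) = 195.93 mm²); the cylinder at (8.5, -1.5): section is a regular 16-gon, circumradius r=6.5 (area = (16/2)·6.500²·sin(360°/16) = 129.35 mm²); Merging all regions: the regions partially overlap — summed areas 325.28 mm² minus the doubly-counted overlap 44.92 mm² gives 280.36 mm² — area = 280.36 mm²; (whole slice rotated 15° about Z — lengths, areas and connectivity unchanged). Checking containment: at z = 5.6 the cross-section extends beyond the z = 1.68 cross-section by about 84.42 mm².

part overhangs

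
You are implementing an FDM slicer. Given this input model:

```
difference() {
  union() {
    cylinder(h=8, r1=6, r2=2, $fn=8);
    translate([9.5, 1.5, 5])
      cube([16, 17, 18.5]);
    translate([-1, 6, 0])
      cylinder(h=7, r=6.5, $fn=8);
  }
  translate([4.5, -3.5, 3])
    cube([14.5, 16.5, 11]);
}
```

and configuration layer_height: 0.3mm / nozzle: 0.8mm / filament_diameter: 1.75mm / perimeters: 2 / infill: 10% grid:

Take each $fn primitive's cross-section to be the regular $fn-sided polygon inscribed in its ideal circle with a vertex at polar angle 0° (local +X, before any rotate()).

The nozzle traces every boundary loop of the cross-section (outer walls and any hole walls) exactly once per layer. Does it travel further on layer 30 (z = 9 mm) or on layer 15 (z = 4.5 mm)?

Layer 30 (z = 9): the cone does not reach this height (z outside [0, 8]); the cube at (9.5, 1.5) (footprint 16×17) is included at this height (perimeter 66.00 mm); the cylinder at (-1, 6) is absent (z outside [0, 7]); Merging all regions: only the 16×17 cube at (9.5, 1.5) is present, so the union is just that shape — boundary = 66.00 mm; the cube at (4.5, -3.5) (footprint 14.5×16.5) is included at this height (perimeter 62.00 mm); After the difference (first − rest): starting from the result so far, the 14.5×16.5 cube at (4.5, -3.5) partially overlaps it — only the 109.25 mm² overlap (of its 239.25 mm²) is removed, clipping the outline — boundary = 66.00 mm. So its perimeter = 66.00 mm. Layer 15 (z = 4.5): the cone contributes a regular 8-gon of circumradius 3.750 (interpolated between r1=6 and r2=2 at t=0.562) (perimeter = 2·8·3.750·sin(180°/8) = 22.96 mm); the cube at (9.5, 1.5) is absent (z outside [5, 23.5]); the r=6.5 cylinder at (-1, 6) contributes a regular 8-gon of circumradius 6.5 (perimeter = 2·8·6.500·sin(180°/8) = 39.80 mm); Taking the union: the regions partially overlap (shared area 17.85 mm²), so the edge portions inside another operand are dropped and the merged outline is re-measured after clipping — boundary = 45.91 mm; the 14.5×16.5 cube at (4.5, -3.5) contributes its full rectangle (perimeter 62.00 mm); Subtracting the remaining from the first: starting from the result so far, the 14.5×16.5 cube at (4.5, -3.5) partially overlaps it — only the 2.41 mm² overlap (of its 239.25 mm²) is removed, clipping the outline — boundary = 45.52 mm. So its perimeter = 45.52 mm. Layer 30 is larger (66.00 vs 45.52 mm).

layer 30 (z = 9 mm)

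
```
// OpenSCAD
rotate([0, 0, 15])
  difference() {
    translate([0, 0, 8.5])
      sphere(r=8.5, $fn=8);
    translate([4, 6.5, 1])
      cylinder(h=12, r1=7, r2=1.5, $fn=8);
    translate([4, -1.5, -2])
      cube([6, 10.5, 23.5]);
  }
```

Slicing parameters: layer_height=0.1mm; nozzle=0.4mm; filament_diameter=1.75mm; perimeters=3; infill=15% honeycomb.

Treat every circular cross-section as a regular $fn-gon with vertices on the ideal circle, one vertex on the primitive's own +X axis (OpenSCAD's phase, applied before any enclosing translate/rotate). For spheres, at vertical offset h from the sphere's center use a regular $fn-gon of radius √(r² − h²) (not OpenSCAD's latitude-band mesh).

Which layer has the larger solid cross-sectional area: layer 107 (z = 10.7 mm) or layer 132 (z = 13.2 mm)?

Layer 107 (z = 10.7): the sphere: section is a regular 8-gon, circumradius = √(r²−h²) = √(8.5²−2.2²) = 8.210 (area = (8/2)·8.210²·sin(360°/8) = 190.66 mm²); the cone at (4, 6.5): at t=0.808 of its height the radius interpolates to r₁+(r₂−r₁)t = 2.554, giving a regular 8-gon of that circumradius (area = (8/2)·2.554²·sin(360°/8) = 18.45 mm²); the 6×10.5 cube at (4, -1.5) contributes its full rectangle (area 63.00 mm²); Subtracting the remaining from the first: starting from the r=8.5 sphere (190.66 mm²), the cone at (4, 6.5) partially overlaps it — only the 9.37 mm² overlap (of its 18.45 mm²) is removed, clipping the outline; the 6×10.5 cube at (4, -1.5) partially overlaps it — only the 20.50 mm² overlap (of its 63.00 mm²) is removed, clipping the outline — area = 160.79 mm²; (whole slice rotated 15° about Z — lengths, areas and connectivity unchanged). So its area = 160.79 mm². Layer 132 (z = 13.2): the r=8.5 sphere contributes a regular 8-gon of circumradius √(8.5²−4.7²) = 7.082 (area = (8/2)·7.082²·sin(360°/8) = 141.87 mm²); the cone at (4, 6.5) does not reach this height (z outside [1, 13]); the cube at (4, -1.5) (footprint 6×10.5) is included at this height (area 63.00 mm²); Taking the first minus the rest: starting from the r=8.5 sphere (141.87 mm²), the 6×10.5 cube at (4, -1.5) partially overlaps it — only the 14.61 mm² overlap (of its 63.00 mm²) is removed, clipping the outline — area = 127.26 mm²; (rotated 15° about Z; rotation is an isometry so areas/perimeters/island counts are preserved). So its area = 127.26 mm². Layer 107 is larger (160.79 vs 127.26 mm²).

layer 107 (z = 10.7 mm)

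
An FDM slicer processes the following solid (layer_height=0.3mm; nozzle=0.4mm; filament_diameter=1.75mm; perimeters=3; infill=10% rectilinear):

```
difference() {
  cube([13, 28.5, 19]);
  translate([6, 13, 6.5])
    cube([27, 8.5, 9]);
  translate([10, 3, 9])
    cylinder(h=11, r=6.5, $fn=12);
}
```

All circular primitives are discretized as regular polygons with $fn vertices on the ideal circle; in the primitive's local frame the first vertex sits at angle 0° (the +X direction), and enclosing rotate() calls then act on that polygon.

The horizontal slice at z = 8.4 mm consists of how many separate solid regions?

At z = 8.4 mm: the cube is present — its section is the full 13×28.5 rectangle; the cube at (6, 13) is present — its section is the full 27×8.5 rectangle; the cylinder at (10, 3) is not intersected at this z (z outside [9, 20]); After the difference (first − rest): starting from the 13×28.5 cube, the 27×8.5 cube at (6, 13) partially overlaps it — only the 59.50 mm² overlap (of its 229.50 mm²) is removed, clipping the outline — 1 connected region. The result has 1 disconnected region.

1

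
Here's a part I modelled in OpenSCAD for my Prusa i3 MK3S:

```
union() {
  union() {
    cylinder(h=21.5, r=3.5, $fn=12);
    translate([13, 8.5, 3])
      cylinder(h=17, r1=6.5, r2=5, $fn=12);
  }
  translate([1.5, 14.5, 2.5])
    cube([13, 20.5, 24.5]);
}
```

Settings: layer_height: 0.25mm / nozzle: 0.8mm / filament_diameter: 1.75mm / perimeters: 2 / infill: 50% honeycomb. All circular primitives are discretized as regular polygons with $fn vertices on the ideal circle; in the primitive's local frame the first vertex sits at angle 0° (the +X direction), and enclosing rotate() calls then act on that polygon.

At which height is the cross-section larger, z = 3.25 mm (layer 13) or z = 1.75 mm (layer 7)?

Layer 13 (z = 3.25): the r=3.5 cylinder contributes a regular 12-gon of circumradius 3.5 (area = (12/2)·3.500²·sin(360°/12) = 36.75 mm²); the cone at (13, 8.5) contributes a regular 12-gon of circumradius 6.478 (interpolated between r1=6.5 and r2=5 at t=0.015) (area = (12/2)·6.478²·sin(360°/12) = 125.89 mm²); Taking the union: the 2 present regions are separate (no shared area or edge), so areas and boundary lengths simply add and each stays a separate island — area = 162.64 mm²; the cube at (1.5, 14.5) is present — its section is the full 13×20.5 rectangle (area 266.50 mm²); Merging all regions: the regions partially overlap — summed areas 429.14 mm² minus the doubly-counted overlap 0.84 mm² gives 428.30 mm² — area = 428.30 mm². So its area = 428.30 mm². Layer 7 (z = 1.75): the r=3.5 cylinder contributes a regular 12-gon of circumradius 3.5 (area = (12/2)·3.500²·sin(360°/12) = 36.75 mm²); the cone at (13, 8.5) is not intersected at this z (z outside [3, 20]); Combining (union): only the r=3.5 cylinder is present, so the union is just that shape — area = 36.75 mm²; the cube at (1.5, 14.5) is not intersected at this z (z outside [2.5, 27]); Merging all regions: only that combined region is present, so the union is just that shape — area = 36.75 mm². So its area = 36.75 mm². Layer 13 is larger (428.30 vs 36.75 mm²).

layer 13 (z = 3.25 mm)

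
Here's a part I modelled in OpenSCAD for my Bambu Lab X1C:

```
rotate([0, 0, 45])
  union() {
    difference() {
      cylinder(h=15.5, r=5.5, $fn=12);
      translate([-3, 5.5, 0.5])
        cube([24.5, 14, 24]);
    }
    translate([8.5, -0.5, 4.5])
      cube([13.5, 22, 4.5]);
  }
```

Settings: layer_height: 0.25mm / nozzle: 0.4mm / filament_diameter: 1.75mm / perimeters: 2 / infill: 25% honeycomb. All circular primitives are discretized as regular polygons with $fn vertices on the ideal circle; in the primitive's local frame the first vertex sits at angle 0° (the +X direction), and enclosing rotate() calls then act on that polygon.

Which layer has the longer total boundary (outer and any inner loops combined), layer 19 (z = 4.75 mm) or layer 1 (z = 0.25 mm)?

Layer 19 (z = 4.75): the r=5.5 cylinder gives a regular 12-gon of circumradius 5.5 (constant along its height) (perimeter = 2·12·5.500·sin(180°/12) = 34.16 mm); the 24.5×14 cube at (-3, 5.5) contributes its full rectangle (perimeter 77.00 mm); After the difference (first − rest): starting from the r=5.5 cylinder, the 24.5×14 cube at (-3, 5.5) misses the remaining region (no effect) — boundary = 34.16 mm; the 13.5×22 cube at (8.5, -0.5) contributes its full rectangle (perimeter 71.00 mm); Merging all regions: the 2 present regions are separate (no shared area or edge), so areas and boundary lengths simply add and each stays a separate island — boundary = 105.16 mm; (rotated 45° about Z; rotation is an isometry so areas/perimeters/island counts are preserved). So its perimeter = 105.16 mm. Layer 1 (z = 0.25): the cylinder: section is a regular 12-gon, circumradius r=5.5 (perimeter = 2·12·5.500·sin(180°/12) = 34.16 mm); the cube at (-3, 5.5) is absent (z outside [0.5, 24.5]); After the difference (first − rest): none of the subtracted shapes is present at this height, so the r=5.5 cylinder is unchanged — boundary = 34.16 mm; the cube at (8.5, -0.5) does not reach this height (z outside [4.5, 9]); Taking the union: only the result so far is present, so the union is just that shape — boundary = 34.16 mm; (whole slice rotated 45° about Z — lengths, areas and connectivity unchanged). So its perimeter = 34.16 mm. Layer 19 is larger (105.16 vs 34.16 mm).

layer 19 (z = 4.75 mm)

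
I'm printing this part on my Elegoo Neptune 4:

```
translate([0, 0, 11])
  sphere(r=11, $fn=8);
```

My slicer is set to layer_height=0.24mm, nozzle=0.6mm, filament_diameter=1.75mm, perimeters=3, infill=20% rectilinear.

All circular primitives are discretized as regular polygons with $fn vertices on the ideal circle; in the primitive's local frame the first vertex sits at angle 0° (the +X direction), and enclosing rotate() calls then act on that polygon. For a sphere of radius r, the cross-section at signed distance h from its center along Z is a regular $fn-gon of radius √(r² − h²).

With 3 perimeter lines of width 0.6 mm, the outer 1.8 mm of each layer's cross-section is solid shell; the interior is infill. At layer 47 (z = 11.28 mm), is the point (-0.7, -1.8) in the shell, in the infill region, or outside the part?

At z = 11.28 mm: the r=11 sphere contributes a regular 8-gon of circumradius √(11²−0.28²) = 10.996. Overall, the cross-section is a single solid region. The nearest boundary edge runs (-7.78, -7.78)→(-0.00, -11.00); distance from the point to it = 8.23 mm. The point is inside the cross-section and 8.23 mm from the nearest boundary — more than the 1.8 mm shell width (3 × 0.6), so it's in the infill interior.

infill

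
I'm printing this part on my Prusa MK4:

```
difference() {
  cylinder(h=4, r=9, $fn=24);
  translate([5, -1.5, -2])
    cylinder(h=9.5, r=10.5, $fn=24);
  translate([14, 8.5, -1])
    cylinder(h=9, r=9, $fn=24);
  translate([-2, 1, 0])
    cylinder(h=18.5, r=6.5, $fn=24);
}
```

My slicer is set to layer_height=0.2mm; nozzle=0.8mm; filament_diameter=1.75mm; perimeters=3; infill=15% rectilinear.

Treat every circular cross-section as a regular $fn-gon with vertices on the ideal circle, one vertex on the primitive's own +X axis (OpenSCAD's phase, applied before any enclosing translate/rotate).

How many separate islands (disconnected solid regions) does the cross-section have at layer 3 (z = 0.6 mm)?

At z = 0.6 mm: the r=9 cylinder gives a regular 24-gon of circumradius 9 (constant along its height); the r=10.5 cylinder at (5, -1.5) contributes a regular 24-gon of circumradius 10.5; the r=9 cylinder at (14, 8.5) contributes a regular 24-gon of circumradius 9; the r=6.5 cylinder at (-2, 1) gives a regular 24-gon of circumradius 6.5 (constant along its height); Taking the first minus the rest: starting from the r=9 cylinder, the r=10.5 cylinder at (5, -1.5) partially overlaps it — only the 192.71 mm² overlap (of its 342.42 mm²) is removed, clipping the outline; the r=9 cylinder at (14, 8.5) misses the remaining region (no effect); the r=6.5 cylinder at (-2, 1) partially overlaps it — only the 35.97 mm² overlap (of its 131.22 mm²) is removed, clipping the outline — 1 connected region. Overall, the cross-section is a single solid region. Island count = 1.

1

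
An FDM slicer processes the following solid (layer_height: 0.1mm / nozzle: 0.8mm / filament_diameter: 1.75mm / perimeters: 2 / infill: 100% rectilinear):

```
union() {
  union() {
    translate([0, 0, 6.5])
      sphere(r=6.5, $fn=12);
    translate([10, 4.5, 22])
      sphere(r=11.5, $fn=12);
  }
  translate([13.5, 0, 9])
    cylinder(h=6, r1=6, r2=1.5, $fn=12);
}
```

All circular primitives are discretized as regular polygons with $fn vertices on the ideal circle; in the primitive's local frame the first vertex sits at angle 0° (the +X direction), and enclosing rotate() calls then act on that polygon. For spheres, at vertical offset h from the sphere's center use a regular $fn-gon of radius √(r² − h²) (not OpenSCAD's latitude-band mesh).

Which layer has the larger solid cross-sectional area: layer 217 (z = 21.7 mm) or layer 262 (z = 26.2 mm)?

layer 217 (z = 21.7 mm)

Layer 217 (z = 21.7): the sphere does not reach this height (|z−center|=15.200 > r=6.5); the r=11.5 sphere at (10, 4.5) slices to a regular 12-gon of circumradius 11.496 (√(r²−h²) with h=0.3 from center) (area = (12/2)·11.496²·sin(360°/12) = 396.48 mm²); Combining (union): only the r=11.5 sphere at (10, 4.5) is present, so the union is just that shape — area = 396.48 mm²; the cone at (13.5, 0) does not reach this height (z outside [9, 15]); Combining (union): only the result so far is present, so the union is just that shape — area = 396.48 mm². So its area = 396.48 mm². Layer 262 (z = 26.2): the sphere is not intersected at this z (|z−center|=19.700 > r=6.5); the r=11.5 sphere at (10, 4.5) contributes a regular 12-gon of circumradius √(11.5²−4.2²) = 10.706 (area = (12/2)·10.706²·sin(360°/12) = 343.83 mm²); Merging all regions: only the r=11.5 sphere at (10, 4.5) is present, so the union is just that shape — area = 343.83 mm²; the cone at (13.5, 0) is absent (z outside [9, 15]); Combining (union): only the result so far is present, so the union is just that shape — area = 343.83 mm². So its area = 343.83 mm². Layer 217 is larger (396.48 vs 343.83 mm²).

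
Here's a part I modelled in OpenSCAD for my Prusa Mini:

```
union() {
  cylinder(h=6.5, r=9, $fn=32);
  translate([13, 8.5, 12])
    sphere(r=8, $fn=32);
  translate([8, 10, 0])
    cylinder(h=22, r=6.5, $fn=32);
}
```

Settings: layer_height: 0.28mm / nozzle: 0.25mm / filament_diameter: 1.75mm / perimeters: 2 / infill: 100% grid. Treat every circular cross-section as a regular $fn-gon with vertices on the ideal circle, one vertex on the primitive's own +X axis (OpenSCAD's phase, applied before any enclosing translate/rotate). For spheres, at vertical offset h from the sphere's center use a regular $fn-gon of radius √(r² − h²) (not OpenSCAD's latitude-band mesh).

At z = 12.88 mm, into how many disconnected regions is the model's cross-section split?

At z = 12.88 mm: the cylinder is not intersected at this z (z outside [0, 6.5]); the r=8 sphere at (13, 8.5) slices to a regular 32-gon of circumradius 7.951 (√(r²−h²) with h=0.88 from center); the r=6.5 cylinder at (8, 10) gives a regular 32-gon of circumradius 6.5 (constant along its height); Taking the union: the regions partially overlap (shared area 88.01 mm²), so overlapping operands fuse into one piece — 1 connected region. The result has 1 disconnected region.

1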